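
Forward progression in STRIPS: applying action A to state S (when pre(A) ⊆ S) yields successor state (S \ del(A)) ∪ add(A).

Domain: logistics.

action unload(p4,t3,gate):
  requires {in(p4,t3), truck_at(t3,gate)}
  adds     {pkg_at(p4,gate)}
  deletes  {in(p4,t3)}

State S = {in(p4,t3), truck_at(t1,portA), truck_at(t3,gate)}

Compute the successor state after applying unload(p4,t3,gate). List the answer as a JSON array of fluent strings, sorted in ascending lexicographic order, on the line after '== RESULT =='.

Compute (S \ del) ∪ add:
  pre ⊆ S: {in(p4,t3), truck_at(t3,gate)} ⊆ S  — applicable
  S \ del = {truck_at(t1,portA), truck_at(t3,gate)}
  ∪ add   = {pkg_at(p4,gate), truck_at(t1,portA), truck_at(t3,gate)}

== RESULT ==
["pkg_at(p4,gate)", "truck_at(t1,portA)", "truck_at(t3,gate)"]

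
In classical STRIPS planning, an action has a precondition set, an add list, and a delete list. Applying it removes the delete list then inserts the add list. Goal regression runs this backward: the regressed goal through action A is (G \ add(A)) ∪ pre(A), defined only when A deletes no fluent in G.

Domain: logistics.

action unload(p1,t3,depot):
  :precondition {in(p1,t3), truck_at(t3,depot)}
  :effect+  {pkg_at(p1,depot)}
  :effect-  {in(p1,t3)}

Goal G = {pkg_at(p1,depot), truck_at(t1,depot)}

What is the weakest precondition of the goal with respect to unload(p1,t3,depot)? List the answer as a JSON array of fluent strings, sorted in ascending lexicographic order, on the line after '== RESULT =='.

Compute (G \ add) ∪ pre:
  G ∩ del = {}  (empty — regression defined)
  G \ add = {pkg_at(p1,depot), truck_at(t1,depot)} \ {pkg_at(p1,depot)} = {truck_at(t1,depot)}
  ∪ pre   = {truck_at(t1,depot)} ∪ {in(p1,t3), truck_at(t3,depot)}
          = {in(p1,t3), truck_at(t1,depot), truck_at(t3,depot)}

== RESULT ==
["in(p1,t3)", "truck_at(t1,depot)", "truck_at(t3,depot)"]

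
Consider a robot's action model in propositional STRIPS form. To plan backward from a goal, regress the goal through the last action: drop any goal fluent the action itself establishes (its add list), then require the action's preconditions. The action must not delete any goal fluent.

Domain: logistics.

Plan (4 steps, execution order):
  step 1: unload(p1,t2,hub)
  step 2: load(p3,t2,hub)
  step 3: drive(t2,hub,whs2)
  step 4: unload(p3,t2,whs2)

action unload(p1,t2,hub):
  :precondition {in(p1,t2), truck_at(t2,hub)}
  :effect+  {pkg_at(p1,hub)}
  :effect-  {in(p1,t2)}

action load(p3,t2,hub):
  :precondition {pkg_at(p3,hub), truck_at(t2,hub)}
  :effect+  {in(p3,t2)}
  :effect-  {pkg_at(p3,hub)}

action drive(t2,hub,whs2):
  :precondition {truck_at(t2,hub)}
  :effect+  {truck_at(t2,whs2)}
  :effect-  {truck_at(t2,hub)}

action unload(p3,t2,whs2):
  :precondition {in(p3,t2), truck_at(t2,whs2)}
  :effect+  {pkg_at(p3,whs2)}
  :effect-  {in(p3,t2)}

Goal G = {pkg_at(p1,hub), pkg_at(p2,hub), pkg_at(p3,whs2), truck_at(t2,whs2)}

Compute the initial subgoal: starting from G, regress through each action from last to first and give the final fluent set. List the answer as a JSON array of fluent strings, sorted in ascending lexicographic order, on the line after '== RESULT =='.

Regress step by step:
  through step 4 (unload(p3,t2,whs2)): drop {pkg_at(p3,whs2)}, keep {pkg_at(p1,hub), pkg_at(p2,hub), truck_at(t2,whs2)}, require {in(p3,t2), truck_at(t2,whs2)}
    → {in(p3,t2), pkg_at(p1,hub), pkg_at(p2,hub), truck_at(t2,whs2)}
  through step 3 (drive(t2,hub,whs2)): drop {truck_at(t2,whs2)}, keep {in(p3,t2), pkg_at(p1,hub), pkg_at(p2,hub)}, require {truck_at(t2,hub)}
    → {in(p3,t2), pkg_at(p1,hub), pkg_at(p2,hub), truck_at(t2,hub)}
  through step 2 (load(p3,t2,hub)): drop {in(p3,t2)}, keep {pkg_at(p1,hub), pkg_at(p2,hub), truck_at(t2,hub)}, require {pkg_at(p3,hub), truck_at(t2,hub)}
    → {pkg_at(p1,hub), pkg_at(p2,hub), pkg_at(p3,hub), truck_at(t2,hub)}
  through step 1 (unload(p1,t2,hub)): drop {pkg_at(p1,hub)}, keep {pkg_at(p2,hub), pkg_at(p3,hub), truck_at(t2,hub)}, require {in(p1,t2), truck_at(t2,hub)}
    → {in(p1,t2), pkg_at(p2,hub), pkg_at(p3,hub), truck_at(t2,hub)}

== RESULT ==
["in(p1,t2)", "pkg_at(p2,hub)", "pkg_at(p3,hub)", "truck_at(t2,hub)"]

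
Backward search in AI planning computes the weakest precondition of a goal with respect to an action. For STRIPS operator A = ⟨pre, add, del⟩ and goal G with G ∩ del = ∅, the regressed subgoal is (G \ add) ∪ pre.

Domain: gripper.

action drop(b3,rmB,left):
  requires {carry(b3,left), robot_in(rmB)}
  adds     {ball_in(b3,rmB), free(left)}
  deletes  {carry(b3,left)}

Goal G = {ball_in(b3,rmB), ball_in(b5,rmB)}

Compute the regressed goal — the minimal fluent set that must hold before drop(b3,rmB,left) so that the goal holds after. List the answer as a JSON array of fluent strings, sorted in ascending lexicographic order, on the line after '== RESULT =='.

Compute (G \ add) ∪ pre:
  G ∩ del = {}  (empty — regression defined)
  G \ add = {ball_in(b3,rmB), ball_in(b5,rmB)} \ {ball_in(b3,rmB), free(left)} = {ball_in(b5,rmB)}
  ∪ pre   = {ball_in(b5,rmB)} ∪ {carry(b3,left), robot_in(rmB)}
          = {ball_in(b5,rmB), carry(b3,left), robot_in(rmB)}

== RESULT ==
["ball_in(b5,rmB)", "carry(b3,left)", "robot_in(rmB)"]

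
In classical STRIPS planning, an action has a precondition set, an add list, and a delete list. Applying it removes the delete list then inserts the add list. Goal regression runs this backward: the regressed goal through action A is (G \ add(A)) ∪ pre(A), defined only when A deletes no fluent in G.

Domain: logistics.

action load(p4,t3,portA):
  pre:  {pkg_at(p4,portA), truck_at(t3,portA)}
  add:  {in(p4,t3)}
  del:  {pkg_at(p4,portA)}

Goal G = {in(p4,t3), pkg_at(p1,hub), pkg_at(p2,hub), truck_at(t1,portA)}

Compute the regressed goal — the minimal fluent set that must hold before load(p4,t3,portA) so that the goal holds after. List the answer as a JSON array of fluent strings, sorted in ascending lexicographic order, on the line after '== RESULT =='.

Regress:
  G ∩ del = {}  (empty — regression defined)
  G \ add = {in(p4,t3), pkg_at(p1,hub), pkg_at(p2,hub), truck_at(t1,portA)} \ {in(p4,t3)} = {pkg_at(p1,hub), pkg_at(p2,hub), truck_at(t1,portA)}
  ∪ pre   = {pkg_at(p1,hub), pkg_at(p2,hub), truck_at(t1,portA)} ∪ {pkg_at(p4,portA), truck_at(t3,portA)}
          = {pkg_at(p1,hub), pkg_at(p2,hub), pkg_at(p4,portA), truck_at(t1,portA), truck_at(t3,portA)}

== RESULT ==
["pkg_at(p1,hub)", "pkg_at(p2,hub)", "pkg_at(p4,portA)", "truck_at(t1,portA)", "truck_at(t3,portA)"]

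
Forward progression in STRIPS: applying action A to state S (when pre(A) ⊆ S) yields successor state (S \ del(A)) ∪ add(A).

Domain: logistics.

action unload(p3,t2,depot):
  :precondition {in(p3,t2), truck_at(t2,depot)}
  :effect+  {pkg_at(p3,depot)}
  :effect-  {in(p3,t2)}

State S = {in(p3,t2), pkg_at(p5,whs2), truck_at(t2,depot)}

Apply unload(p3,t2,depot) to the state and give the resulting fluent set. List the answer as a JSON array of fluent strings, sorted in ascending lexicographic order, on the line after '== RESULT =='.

Compute (S \ del) ∪ add:
  pre ⊆ S: {in(p3,t2), truck_at(t2,depot)} ⊆ S  — applicable
  S \ del = {pkg_at(p5,whs2), truck_at(t2,depot)}
  ∪ add   = {pkg_at(p3,depot), pkg_at(p5,whs2), truck_at(t2,depot)}

== RESULT ==
["pkg_at(p3,depot)", "pkg_at(p5,whs2)", "truck_at(t2,depot)"]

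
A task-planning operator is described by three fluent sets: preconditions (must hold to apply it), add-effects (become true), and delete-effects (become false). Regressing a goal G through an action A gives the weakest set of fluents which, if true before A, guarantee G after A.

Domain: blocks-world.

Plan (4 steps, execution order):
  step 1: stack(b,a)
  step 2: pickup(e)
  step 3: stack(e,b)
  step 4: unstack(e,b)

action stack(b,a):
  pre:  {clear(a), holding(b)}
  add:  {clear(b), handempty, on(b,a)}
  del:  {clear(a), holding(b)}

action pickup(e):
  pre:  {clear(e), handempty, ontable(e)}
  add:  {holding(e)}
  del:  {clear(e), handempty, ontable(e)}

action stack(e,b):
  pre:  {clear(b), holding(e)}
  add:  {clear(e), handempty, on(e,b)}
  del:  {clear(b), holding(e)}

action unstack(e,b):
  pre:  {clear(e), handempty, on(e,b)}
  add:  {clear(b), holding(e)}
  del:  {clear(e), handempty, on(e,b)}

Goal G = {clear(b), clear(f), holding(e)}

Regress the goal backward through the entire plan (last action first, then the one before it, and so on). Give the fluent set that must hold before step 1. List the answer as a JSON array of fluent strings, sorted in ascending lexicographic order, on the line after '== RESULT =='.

Work backward from the goal:
  through step 4 (unstack(e,b)): drop {clear(b), holding(e)}, keep {clear(f)}, require {clear(e), handempty, on(e,b)}
    → {clear(e), clear(f), handempty, on(e,b)}
  through step 3 (stack(e,b)): drop {clear(e), handempty, on(e,b)}, keep {clear(f)}, require {clear(b), holding(e)}
    → {clear(b), clear(f), holding(e)}
  through step 2 (pickup(e)): drop {holding(e)}, keep {clear(b), clear(f)}, require {clear(e), handempty, ontable(e)}
    → {clear(b), clear(e), clear(f), handempty, ontable(e)}
  through step 1 (stack(b,a)): drop {clear(b), handempty}, keep {clear(e), clear(f), ontable(e)}, require {clear(a), holding(b)}
    → {clear(a), clear(e), clear(f), holding(b), ontable(e)}

== RESULT ==
["clear(a)", "clear(e)", "clear(f)", "holding(b)", "ontable(e)"]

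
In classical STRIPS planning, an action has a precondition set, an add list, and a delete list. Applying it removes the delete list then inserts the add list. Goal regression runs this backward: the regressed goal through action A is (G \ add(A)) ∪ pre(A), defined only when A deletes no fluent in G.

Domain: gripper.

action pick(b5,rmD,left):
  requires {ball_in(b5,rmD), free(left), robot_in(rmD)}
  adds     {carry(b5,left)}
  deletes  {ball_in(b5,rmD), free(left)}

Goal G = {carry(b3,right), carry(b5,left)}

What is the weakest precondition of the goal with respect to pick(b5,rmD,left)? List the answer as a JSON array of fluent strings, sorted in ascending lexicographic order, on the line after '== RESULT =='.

Compute (G \ add) ∪ pre:
  G ∩ del = {}  (empty — regression defined)
  G \ add = {carry(b3,right), carry(b5,left)} \ {carry(b5,left)} = {carry(b3,right)}
  ∪ pre   = {carry(b3,right)} ∪ {ball_in(b5,rmD), free(left), robot_in(rmD)}
          = {ball_in(b5,rmD), carry(b3,right), free(left), robot_in(rmD)}

== RESULT ==
["ball_in(b5,rmD)", "carry(b3,right)", "free(left)", "robot_in(rmD)"]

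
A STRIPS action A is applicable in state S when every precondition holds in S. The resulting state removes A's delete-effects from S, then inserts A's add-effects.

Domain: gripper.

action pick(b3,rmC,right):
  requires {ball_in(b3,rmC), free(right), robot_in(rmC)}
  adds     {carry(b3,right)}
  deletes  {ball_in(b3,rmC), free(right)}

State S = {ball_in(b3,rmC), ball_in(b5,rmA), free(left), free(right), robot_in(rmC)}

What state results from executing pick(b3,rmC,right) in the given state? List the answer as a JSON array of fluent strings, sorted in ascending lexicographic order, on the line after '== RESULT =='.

Compute (S \ del) ∪ add:
  pre ⊆ S: {ball_in(b3,rmC), free(right), robot_in(rmC)} ⊆ S  — applicable
  S \ del = {ball_in(b5,rmA), free(left), robot_in(rmC)}
  ∪ add   = {ball_in(b5,rmA), carry(b3,right), free(left), robot_in(rmC)}

== RESULT ==
["ball_in(b5,rmA)", "carry(b3,right)", "free(left)", "robot_in(rmC)"]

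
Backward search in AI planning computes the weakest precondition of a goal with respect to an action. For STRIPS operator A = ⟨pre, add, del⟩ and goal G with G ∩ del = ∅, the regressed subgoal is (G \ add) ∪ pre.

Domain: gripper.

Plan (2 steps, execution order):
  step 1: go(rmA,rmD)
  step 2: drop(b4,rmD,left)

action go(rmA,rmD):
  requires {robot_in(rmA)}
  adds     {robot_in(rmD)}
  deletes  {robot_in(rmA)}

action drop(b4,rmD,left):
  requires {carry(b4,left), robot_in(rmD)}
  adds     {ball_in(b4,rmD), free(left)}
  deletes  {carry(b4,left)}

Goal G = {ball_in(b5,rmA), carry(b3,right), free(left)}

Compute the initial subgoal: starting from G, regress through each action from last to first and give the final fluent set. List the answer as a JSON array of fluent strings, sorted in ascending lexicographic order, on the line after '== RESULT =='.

Regress step by step:
  through step 2 (drop(b4,rmD,left)): drop {free(left)}, keep {ball_in(b5,rmA), carry(b3,right)}, require {carry(b4,left), robot_in(rmD)}
    → {ball_in(b5,rmA), carry(b3,right), carry(b4,left), robot_in(rmD)}
  through step 1 (go(rmA,rmD)): drop {robot_in(rmD)}, keep {ball_in(b5,rmA), carry(b3,right), carry(b4,left)}, require {robot_in(rmA)}
    → {ball_in(b5,rmA), carry(b3,right), carry(b4,left), robot_in(rmA)}

== RESULT ==
["ball_in(b5,rmA)", "carry(b3,right)", "carry(b4,left)", "robot_in(rmA)"]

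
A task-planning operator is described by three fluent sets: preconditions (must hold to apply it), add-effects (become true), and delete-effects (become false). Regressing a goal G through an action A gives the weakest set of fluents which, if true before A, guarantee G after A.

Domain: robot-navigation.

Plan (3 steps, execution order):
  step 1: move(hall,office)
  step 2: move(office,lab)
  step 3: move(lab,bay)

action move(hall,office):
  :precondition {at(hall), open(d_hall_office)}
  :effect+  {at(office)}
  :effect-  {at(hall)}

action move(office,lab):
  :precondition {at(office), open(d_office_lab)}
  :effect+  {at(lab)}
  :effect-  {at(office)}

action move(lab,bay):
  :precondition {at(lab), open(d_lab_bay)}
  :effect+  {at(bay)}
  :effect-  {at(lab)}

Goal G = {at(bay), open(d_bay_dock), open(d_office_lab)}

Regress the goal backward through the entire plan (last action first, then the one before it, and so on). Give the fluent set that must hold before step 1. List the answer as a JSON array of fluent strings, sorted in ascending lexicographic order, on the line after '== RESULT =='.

Regress step by step:
  through step 3 (move(lab,bay)): drop {at(bay)}, keep {open(d_bay_dock), open(d_office_lab)}, require {at(lab), open(d_lab_bay)}
    → {at(lab), open(d_bay_dock), open(d_lab_bay), open(d_office_lab)}
  through step 2 (move(office,lab)): drop {at(lab)}, keep {open(d_bay_dock), open(d_lab_bay), open(d_office_lab)}, require {at(office), open(d_office_lab)}
    → {at(office), open(d_bay_dock), open(d_lab_bay), open(d_office_lab)}
  through step 1 (move(hall,office)): drop {at(office)}, keep {open(d_bay_dock), open(d_lab_bay), open(d_office_lab)}, require {at(hall), open(d_hall_office)}
    → {at(hall), open(d_bay_dock), open(d_hall_office), open(d_lab_bay), open(d_office_lab)}

== RESULT ==
["at(hall)", "open(d_bay_dock)", "open(d_hall_office)", "open(d_lab_bay)", "open(d_office_lab)"]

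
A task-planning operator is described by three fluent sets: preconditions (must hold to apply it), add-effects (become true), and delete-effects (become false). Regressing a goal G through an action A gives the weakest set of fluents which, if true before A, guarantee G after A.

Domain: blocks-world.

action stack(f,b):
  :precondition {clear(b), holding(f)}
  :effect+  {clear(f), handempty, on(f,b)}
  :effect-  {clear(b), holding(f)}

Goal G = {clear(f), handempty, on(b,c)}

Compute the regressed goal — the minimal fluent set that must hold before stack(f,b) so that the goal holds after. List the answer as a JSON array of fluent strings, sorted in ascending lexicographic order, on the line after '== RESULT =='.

Compute (G \ add) ∪ pre:
  G ∩ del = {}  (empty — regression defined)
  G \ add = {clear(f), handempty, on(b,c)} \ {clear(f), handempty, on(f,b)} = {on(b,c)}
  ∪ pre   = {on(b,c)} ∪ {clear(b), holding(f)}
          = {clear(b), holding(f), on(b,c)}

== RESULT ==
["clear(b)", "holding(f)", "on(b,c)"]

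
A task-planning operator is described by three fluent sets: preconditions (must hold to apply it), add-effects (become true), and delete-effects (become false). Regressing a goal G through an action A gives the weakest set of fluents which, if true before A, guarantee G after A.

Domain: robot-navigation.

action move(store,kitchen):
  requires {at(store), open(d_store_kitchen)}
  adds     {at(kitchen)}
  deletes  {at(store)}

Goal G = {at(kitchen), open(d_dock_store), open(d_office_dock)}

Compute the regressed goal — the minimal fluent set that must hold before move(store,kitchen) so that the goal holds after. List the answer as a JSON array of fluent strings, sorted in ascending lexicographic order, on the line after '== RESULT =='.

Regress:
  G ∩ del = {}  (empty — regression defined)
  G \ add = {at(kitchen), open(d_dock_store), open(d_office_dock)} \ {at(kitchen)} = {open(d_dock_store), open(d_office_dock)}
  ∪ pre   = {open(d_dock_store), open(d_office_dock)} ∪ {at(store), open(d_store_kitchen)}
          = {at(store), open(d_dock_store), open(d_office_dock), open(d_store_kitchen)}

== RESULT ==
["at(store)", "open(d_dock_store)", "open(d_office_dock)", "open(d_store_kitchen)"]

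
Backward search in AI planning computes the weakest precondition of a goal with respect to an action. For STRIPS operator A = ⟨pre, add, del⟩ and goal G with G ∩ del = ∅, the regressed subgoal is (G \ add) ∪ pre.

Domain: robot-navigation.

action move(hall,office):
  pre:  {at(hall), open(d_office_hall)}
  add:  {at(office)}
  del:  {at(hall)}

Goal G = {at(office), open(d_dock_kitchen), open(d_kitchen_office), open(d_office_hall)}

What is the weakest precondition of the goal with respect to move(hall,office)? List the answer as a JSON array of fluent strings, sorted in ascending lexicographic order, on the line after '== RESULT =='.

Regress:
  G ∩ del = {}  (empty — regression defined)
  G \ add = {at(office), open(d_dock_kitchen), open(d_kitchen_office), open(d_office_hall)} \ {at(office)} = {open(d_dock_kitchen), open(d_kitchen_office), open(d_office_hall)}
  ∪ pre   = {open(d_dock_kitchen), open(d_kitchen_office), open(d_office_hall)} ∪ {at(hall), open(d_office_hall)}
          = {at(hall), open(d_dock_kitchen), open(d_kitchen_office), open(d_office_hall)}

== RESULT ==
["at(hall)", "open(d_dock_kitchen)", "open(d_kitchen_office)", "open(d_office_hall)"]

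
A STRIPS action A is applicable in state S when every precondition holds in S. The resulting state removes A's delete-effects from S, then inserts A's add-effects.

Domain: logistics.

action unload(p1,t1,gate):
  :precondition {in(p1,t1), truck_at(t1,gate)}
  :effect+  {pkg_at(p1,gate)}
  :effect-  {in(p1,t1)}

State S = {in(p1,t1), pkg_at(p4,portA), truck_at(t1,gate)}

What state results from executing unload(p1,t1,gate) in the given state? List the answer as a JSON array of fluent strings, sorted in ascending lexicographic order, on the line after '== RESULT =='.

Progress:
  pre ⊆ S: {in(p1,t1), truck_at(t1,gate)} ⊆ S  — applicable
  S \ del = {pkg_at(p4,portA), truck_at(t1,gate)}
  ∪ add   = {pkg_at(p1,gate), pkg_at(p4,portA), truck_at(t1,gate)}

== RESULT ==
["pkg_at(p1,gate)", "pkg_at(p4,portA)", "truck_at(t1,gate)"]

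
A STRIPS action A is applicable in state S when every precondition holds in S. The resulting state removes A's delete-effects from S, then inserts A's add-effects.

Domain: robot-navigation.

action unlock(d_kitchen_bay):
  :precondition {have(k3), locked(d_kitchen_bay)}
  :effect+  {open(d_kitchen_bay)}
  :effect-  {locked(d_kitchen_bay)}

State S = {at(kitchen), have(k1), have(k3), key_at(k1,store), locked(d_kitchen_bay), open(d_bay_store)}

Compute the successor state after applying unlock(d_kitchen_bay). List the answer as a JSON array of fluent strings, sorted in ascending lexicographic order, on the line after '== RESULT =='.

Progress:
  pre ⊆ S: {have(k3), locked(d_kitchen_bay)} ⊆ S  — applicable
  S \ del = {at(kitchen), have(k1), have(k3), key_at(k1,store), open(d_bay_store)}
  ∪ add   = {at(kitchen), have(k1), have(k3), key_at(k1,store), open(d_bay_store), open(d_kitchen_bay)}

== RESULT ==
["at(kitchen)", "have(k1)", "have(k3)", "key_at(k1,store)", "open(d_bay_store)", "open(d_kitchen_bay)"]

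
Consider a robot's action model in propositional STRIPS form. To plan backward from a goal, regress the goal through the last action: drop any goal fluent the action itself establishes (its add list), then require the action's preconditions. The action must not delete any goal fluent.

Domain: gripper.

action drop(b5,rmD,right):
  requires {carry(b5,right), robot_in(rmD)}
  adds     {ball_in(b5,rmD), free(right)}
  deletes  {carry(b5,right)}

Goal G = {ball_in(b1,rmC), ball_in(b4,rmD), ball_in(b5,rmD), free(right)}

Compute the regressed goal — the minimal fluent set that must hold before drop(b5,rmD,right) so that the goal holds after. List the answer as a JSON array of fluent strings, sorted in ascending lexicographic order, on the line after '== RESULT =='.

Regress:
  G ∩ del = {}  (empty — regression defined)
  G \ add = {ball_in(b1,rmC), ball_in(b4,rmD), ball_in(b5,rmD), free(right)} \ {ball_in(b5,rmD), free(right)} = {ball_in(b1,rmC), ball_in(b4,rmD)}
  ∪ pre   = {ball_in(b1,rmC), ball_in(b4,rmD)} ∪ {carry(b5,right), robot_in(rmD)}
          = {ball_in(b1,rmC), ball_in(b4,rmD), carry(b5,right), robot_in(rmD)}

== RESULT ==
["ball_in(b1,rmC)", "ball_in(b4,rmD)", "carry(b5,right)", "robot_in(rmD)"]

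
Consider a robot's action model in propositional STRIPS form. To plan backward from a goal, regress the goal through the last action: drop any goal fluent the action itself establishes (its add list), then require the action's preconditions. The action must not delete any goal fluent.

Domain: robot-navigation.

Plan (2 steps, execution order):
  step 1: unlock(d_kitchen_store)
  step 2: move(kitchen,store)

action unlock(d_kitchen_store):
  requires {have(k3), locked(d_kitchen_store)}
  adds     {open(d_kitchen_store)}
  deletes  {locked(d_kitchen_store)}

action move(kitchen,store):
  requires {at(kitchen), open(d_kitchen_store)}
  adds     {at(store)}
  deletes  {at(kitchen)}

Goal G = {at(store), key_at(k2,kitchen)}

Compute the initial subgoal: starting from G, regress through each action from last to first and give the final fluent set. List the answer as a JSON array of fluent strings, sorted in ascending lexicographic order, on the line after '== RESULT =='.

Work backward from the goal:
  through step 2 (move(kitchen,store)): drop {at(store)}, keep {key_at(k2,kitchen)}, require {at(kitchen), open(d_kitchen_store)}
    → {at(kitchen), key_at(k2,kitchen), open(d_kitchen_store)}
  through step 1 (unlock(d_kitchen_store)): drop {open(d_kitchen_store)}, keep {at(kitchen), key_at(k2,kitchen)}, require {have(k3), locked(d_kitchen_store)}
    → {at(kitchen), have(k3), key_at(k2,kitchen), locked(d_kitchen_store)}

== RESULT ==
["at(kitchen)", "have(k3)", "key_at(k2,kitchen)", "locked(d_kitchen_store)"]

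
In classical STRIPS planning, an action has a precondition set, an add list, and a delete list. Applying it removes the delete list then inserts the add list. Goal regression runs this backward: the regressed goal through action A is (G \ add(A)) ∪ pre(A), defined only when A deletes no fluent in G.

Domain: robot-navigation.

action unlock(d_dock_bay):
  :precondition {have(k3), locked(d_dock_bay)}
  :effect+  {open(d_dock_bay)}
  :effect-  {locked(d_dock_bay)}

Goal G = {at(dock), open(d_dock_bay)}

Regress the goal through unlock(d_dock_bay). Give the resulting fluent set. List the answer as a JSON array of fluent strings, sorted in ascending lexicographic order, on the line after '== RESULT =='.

Compute (G \ add) ∪ pre:
  G ∩ del = {}  (empty — regression defined)
  G \ add = {at(dock), open(d_dock_bay)} \ {open(d_dock_bay)} = {at(dock)}
  ∪ pre   = {at(dock)} ∪ {have(k3), locked(d_dock_bay)}
          = {at(dock), have(k3), locked(d_dock_bay)}

== RESULT ==
["at(dock)", "have(k3)", "locked(d_dock_bay)"]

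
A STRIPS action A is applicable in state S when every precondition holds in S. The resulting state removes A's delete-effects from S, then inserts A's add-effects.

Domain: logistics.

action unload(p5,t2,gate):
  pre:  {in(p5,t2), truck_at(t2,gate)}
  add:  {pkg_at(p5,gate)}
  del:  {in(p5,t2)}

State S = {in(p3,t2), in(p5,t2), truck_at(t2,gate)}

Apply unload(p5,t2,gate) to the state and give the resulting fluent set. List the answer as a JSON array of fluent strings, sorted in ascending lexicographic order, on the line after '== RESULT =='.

Progress:
  pre ⊆ S: {in(p5,t2), truck_at(t2,gate)} ⊆ S  — applicable
  S \ del = {in(p3,t2), truck_at(t2,gate)}
  ∪ add   = {in(p3,t2), pkg_at(p5,gate), truck_at(t2,gate)}

== RESULT ==
["in(p3,t2)", "pkg_at(p5,gate)", "truck_at(t2,gate)"]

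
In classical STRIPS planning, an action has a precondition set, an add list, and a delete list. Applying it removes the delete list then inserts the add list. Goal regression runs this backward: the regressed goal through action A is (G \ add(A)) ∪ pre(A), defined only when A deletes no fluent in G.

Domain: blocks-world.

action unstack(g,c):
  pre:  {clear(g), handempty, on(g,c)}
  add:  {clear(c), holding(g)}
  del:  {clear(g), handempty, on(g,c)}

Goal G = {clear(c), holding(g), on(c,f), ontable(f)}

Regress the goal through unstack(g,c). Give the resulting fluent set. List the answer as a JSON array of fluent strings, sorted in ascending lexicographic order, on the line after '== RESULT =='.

Regress:
  G ∩ del = {}  (empty — regression defined)
  G \ add = {clear(c), holding(g), on(c,f), ontable(f)} \ {clear(c), holding(g)} = {on(c,f), ontable(f)}
  ∪ pre   = {on(c,f), ontable(f)} ∪ {clear(g), handempty, on(g,c)}
          = {clear(g), handempty, on(c,f), on(g,c), ontable(f)}

== RESULT ==
["clear(g)", "handempty", "on(c,f)", "on(g,c)", "ontable(f)"]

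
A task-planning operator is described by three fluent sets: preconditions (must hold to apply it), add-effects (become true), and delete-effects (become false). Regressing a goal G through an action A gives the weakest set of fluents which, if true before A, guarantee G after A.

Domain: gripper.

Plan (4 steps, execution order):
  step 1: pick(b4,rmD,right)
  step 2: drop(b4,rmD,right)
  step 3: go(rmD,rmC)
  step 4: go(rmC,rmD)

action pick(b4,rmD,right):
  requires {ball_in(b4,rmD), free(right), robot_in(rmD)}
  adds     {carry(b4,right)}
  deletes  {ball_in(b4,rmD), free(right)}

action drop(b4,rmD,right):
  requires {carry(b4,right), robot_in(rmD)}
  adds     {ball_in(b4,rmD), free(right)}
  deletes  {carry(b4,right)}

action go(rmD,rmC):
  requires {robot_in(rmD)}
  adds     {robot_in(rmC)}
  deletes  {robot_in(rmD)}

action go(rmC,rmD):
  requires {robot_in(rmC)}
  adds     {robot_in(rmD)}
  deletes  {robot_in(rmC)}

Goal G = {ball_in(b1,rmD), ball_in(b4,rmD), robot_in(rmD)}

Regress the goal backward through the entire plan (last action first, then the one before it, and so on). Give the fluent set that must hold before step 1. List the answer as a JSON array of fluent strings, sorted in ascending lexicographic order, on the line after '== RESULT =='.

Regress step by step:
  through step 4 (go(rmC,rmD)): drop {robot_in(rmD)}, keep {ball_in(b1,rmD), ball_in(b4,rmD)}, require {robot_in(rmC)}
    → {ball_in(b1,rmD), ball_in(b4,rmD), robot_in(rmC)}
  through step 3 (go(rmD,rmC)): drop {robot_in(rmC)}, keep {ball_in(b1,rmD), ball_in(b4,rmD)}, require {robot_in(rmD)}
    → {ball_in(b1,rmD), ball_in(b4,rmD), robot_in(rmD)}
  through step 2 (drop(b4,rmD,right)): drop {ball_in(b4,rmD)}, keep {ball_in(b1,rmD), robot_in(rmD)}, require {carry(b4,right), robot_in(rmD)}
    → {ball_in(b1,rmD), carry(b4,right), robot_in(rmD)}
  through step 1 (pick(b4,rmD,right)): drop {carry(b4,right)}, keep {ball_in(b1,rmD), robot_in(rmD)}, require {ball_in(b4,rmD), free(right), robot_in(rmD)}
    → {ball_in(b1,rmD), ball_in(b4,rmD), free(right), robot_in(rmD)}

== RESULT ==
["ball_in(b1,rmD)", "ball_in(b4,rmD)", "free(right)", "robot_in(rmD)"]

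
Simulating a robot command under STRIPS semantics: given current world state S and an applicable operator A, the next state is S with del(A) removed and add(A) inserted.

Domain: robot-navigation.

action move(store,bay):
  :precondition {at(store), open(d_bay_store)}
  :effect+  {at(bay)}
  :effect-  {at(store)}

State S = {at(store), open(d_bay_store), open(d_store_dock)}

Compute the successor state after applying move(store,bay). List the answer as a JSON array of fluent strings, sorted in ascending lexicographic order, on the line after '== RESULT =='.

Compute (S \ del) ∪ add:
  pre ⊆ S: {at(store), open(d_bay_store)} ⊆ S  — applicable
  S \ del = {open(d_bay_store), open(d_store_dock)}
  ∪ add   = {at(bay), open(d_bay_store), open(d_store_dock)}

== RESULT ==
["at(bay)", "open(d_bay_store)", "open(d_store_dock)"]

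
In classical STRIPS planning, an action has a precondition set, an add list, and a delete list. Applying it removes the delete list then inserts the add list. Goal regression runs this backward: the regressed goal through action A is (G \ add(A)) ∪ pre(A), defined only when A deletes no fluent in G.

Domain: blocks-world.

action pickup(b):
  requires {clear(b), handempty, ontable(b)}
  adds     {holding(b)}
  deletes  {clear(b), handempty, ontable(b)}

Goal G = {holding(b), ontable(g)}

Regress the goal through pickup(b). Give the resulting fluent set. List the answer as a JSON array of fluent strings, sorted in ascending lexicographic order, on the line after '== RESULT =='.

Regress:
  G ∩ del = {}  (empty — regression defined)
  G \ add = {holding(b), ontable(g)} \ {holding(b)} = {ontable(g)}
  ∪ pre   = {ontable(g)} ∪ {clear(b), handempty, ontable(b)}
          = {clear(b), handempty, ontable(b), ontable(g)}

== RESULT ==
["clear(b)", "handempty", "ontable(b)", "ontable(g)"]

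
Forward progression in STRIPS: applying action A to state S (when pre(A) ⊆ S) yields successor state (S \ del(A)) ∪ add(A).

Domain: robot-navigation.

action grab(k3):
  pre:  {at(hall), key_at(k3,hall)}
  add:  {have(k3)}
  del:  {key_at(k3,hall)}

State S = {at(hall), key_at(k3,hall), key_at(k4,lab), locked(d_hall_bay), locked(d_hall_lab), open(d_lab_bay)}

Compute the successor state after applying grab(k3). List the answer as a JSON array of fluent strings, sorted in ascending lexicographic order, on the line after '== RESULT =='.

Progress:
  pre ⊆ S: {at(hall), key_at(k3,hall)} ⊆ S  — applicable
  S \ del = {at(hall), key_at(k4,lab), locked(d_hall_bay), locked(d_hall_lab), open(d_lab_bay)}
  ∪ add   = {at(hall), have(k3), key_at(k4,lab), locked(d_hall_bay), locked(d_hall_lab), open(d_lab_bay)}

== RESULT ==
["at(hall)", "have(k3)", "key_at(k4,lab)", "locked(d_hall_bay)", "locked(d_hall_lab)", "open(d_lab_bay)"]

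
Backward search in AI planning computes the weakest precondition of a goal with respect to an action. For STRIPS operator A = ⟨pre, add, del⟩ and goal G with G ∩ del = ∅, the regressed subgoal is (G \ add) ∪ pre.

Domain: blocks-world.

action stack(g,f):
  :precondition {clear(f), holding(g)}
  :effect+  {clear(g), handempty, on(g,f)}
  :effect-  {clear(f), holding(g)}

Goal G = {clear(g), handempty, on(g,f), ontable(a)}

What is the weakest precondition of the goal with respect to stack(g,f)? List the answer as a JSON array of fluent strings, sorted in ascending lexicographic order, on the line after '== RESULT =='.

Compute (G \ add) ∪ pre:
  G ∩ del = {}  (empty — regression defined)
  G \ add = {clear(g), handempty, on(g,f), ontable(a)} \ {clear(g), handempty, on(g,f)} = {ontable(a)}
  ∪ pre   = {ontable(a)} ∪ {clear(f), holding(g)}
          = {clear(f), holding(g), ontable(a)}

== RESULT ==
["clear(f)", "holding(g)", "ontable(a)"]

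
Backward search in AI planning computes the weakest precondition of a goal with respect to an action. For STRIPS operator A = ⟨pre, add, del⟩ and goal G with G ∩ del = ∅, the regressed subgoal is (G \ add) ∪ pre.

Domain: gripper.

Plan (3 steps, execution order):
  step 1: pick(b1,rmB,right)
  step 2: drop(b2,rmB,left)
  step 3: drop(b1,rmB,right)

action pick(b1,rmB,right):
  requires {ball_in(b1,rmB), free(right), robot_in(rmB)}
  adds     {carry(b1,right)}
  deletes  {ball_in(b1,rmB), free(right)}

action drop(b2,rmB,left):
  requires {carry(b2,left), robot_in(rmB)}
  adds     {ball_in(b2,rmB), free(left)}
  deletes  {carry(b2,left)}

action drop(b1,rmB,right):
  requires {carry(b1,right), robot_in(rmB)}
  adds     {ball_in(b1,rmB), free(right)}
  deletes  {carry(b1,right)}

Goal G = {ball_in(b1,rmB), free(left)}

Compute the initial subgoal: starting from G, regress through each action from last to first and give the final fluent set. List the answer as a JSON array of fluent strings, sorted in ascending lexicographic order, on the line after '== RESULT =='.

Work backward from the goal:
  through step 3 (drop(b1,rmB,right)): drop {ball_in(b1,rmB)}, keep {free(left)}, require {carry(b1,right), robot_in(rmB)}
    → {carry(b1,right), free(left), robot_in(rmB)}
  through step 2 (drop(b2,rmB,left)): drop {free(left)}, keep {carry(b1,right), robot_in(rmB)}, require {carry(b2,left), robot_in(rmB)}
    → {carry(b1,right), carry(b2,left), robot_in(rmB)}
  through step 1 (pick(b1,rmB,right)): drop {carry(b1,right)}, keep {carry(b2,left), robot_in(rmB)}, require {ball_in(b1,rmB), free(right), robot_in(rmB)}
    → {ball_in(b1,rmB), carry(b2,left), free(right), robot_in(rmB)}

== RESULT ==
["ball_in(b1,rmB)", "carry(b2,left)", "free(right)", "robot_in(rmB)"]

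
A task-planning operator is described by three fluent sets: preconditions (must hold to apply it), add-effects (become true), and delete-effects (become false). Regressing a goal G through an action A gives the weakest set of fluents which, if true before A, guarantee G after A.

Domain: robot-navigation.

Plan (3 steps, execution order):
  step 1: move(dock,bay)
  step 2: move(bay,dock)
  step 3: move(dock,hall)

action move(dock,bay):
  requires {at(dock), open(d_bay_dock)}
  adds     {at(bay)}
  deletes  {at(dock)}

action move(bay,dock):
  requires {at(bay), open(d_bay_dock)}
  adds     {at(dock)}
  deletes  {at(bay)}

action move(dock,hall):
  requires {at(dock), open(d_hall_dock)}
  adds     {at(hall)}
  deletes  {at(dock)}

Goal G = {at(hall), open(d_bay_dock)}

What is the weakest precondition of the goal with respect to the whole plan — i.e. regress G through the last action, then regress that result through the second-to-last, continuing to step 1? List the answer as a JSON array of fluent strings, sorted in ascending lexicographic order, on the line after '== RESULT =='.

Work backward from the goal:
  through step 3 (move(dock,hall)): drop {at(hall)}, keep {open(d_bay_dock)}, require {at(dock), open(d_hall_dock)}
    → {at(dock), open(d_bay_dock), open(d_hall_dock)}
  through step 2 (move(bay,dock)): drop {at(dock)}, keep {open(d_bay_dock), open(d_hall_dock)}, require {at(bay), open(d_bay_dock)}
    → {at(bay), open(d_bay_dock), open(d_hall_dock)}
  through step 1 (move(dock,bay)): drop {at(bay)}, keep {open(d_bay_dock), open(d_hall_dock)}, require {at(dock), open(d_bay_dock)}
    → {at(dock), open(d_bay_dock), open(d_hall_dock)}

== RESULT ==
["at(dock)", "open(d_bay_dock)", "open(d_hall_dock)"]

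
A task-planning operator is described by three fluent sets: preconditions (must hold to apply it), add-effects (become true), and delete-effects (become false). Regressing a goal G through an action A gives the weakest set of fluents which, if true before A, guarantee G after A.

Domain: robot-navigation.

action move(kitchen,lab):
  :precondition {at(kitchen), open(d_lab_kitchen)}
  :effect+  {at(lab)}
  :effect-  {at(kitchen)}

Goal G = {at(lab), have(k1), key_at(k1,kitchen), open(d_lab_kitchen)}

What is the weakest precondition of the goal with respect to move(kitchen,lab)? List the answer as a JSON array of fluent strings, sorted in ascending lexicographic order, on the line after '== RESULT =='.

Compute (G \ add) ∪ pre:
  G ∩ del = {}  (empty — regression defined)
  G \ add = {at(lab), have(k1), key_at(k1,kitchen), open(d_lab_kitchen)} \ {at(lab)} = {have(k1), key_at(k1,kitchen), open(d_lab_kitchen)}
  ∪ pre   = {have(k1), key_at(k1,kitchen), open(d_lab_kitchen)} ∪ {at(kitchen), open(d_lab_kitchen)}
          = {at(kitchen), have(k1), key_at(k1,kitchen), open(d_lab_kitchen)}

== RESULT ==
["at(kitchen)", "have(k1)", "key_at(k1,kitchen)", "open(d_lab_kitchen)"]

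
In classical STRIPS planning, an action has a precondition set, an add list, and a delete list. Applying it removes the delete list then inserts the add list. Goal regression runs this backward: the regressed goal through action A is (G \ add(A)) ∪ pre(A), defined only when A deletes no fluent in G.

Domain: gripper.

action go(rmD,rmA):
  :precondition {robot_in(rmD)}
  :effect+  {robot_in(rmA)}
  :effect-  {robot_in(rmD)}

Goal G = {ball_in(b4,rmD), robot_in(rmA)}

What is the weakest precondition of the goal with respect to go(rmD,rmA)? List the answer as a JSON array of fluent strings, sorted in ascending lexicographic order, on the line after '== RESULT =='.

Compute (G \ add) ∪ pre:
  G ∩ del = {}  (empty — regression defined)
  G \ add = {ball_in(b4,rmD), robot_in(rmA)} \ {robot_in(rmA)} = {ball_in(b4,rmD)}
  ∪ pre   = {ball_in(b4,rmD)} ∪ {robot_in(rmD)}
          = {ball_in(b4,rmD), robot_in(rmD)}

== RESULT ==
["ball_in(b4,rmD)", "robot_in(rmD)"]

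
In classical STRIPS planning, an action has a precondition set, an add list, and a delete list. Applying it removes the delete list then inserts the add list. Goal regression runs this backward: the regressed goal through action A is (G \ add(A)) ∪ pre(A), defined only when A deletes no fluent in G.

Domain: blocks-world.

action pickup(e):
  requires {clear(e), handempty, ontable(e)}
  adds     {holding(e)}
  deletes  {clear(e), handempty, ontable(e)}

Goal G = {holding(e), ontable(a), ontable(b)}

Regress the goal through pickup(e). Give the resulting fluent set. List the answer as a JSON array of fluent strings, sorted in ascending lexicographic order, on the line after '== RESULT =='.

Regress:
  G ∩ del = {}  (empty — regression defined)
  G \ add = {holding(e), ontable(a), ontable(b)} \ {holding(e)} = {ontable(a), ontable(b)}
  ∪ pre   = {ontable(a), ontable(b)} ∪ {clear(e), handempty, ontable(e)}
          = {clear(e), handempty, ontable(a), ontable(b), ontable(e)}

== RESULT ==
["clear(e)", "handempty", "ontable(a)", "ontable(b)", "ontable(e)"]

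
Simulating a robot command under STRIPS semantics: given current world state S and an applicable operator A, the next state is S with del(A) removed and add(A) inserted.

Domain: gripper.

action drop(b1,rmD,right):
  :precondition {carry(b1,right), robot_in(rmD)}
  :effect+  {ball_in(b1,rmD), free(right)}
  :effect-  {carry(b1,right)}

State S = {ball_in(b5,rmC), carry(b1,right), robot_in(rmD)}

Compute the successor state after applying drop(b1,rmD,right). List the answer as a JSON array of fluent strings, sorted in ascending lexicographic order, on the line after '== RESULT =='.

Progress:
  pre ⊆ S: {carry(b1,right), robot_in(rmD)} ⊆ S  — applicable
  S \ del = {ball_in(b5,rmC), robot_in(rmD)}
  ∪ add   = {ball_in(b1,rmD), ball_in(b5,rmC), free(right), robot_in(rmD)}

== RESULT ==
["ball_in(b1,rmD)", "ball_in(b5,rmC)", "free(right)", "robot_in(rmD)"]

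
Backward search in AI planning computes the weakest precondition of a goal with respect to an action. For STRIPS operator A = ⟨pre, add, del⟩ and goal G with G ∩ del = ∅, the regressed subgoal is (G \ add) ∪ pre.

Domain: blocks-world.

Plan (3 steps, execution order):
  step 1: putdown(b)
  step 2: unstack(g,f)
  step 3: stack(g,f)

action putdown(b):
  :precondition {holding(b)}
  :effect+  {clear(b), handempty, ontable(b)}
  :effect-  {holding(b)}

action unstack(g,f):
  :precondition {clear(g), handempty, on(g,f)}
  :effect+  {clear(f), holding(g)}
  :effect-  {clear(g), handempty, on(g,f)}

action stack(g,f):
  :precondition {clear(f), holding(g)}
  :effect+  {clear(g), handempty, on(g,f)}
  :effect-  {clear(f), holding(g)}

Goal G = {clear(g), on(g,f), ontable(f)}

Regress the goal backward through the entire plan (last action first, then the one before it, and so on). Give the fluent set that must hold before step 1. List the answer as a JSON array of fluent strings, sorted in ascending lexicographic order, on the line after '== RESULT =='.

Work backward from the goal:
  through step 3 (stack(g,f)): drop {clear(g), on(g,f)}, keep {ontable(f)}, require {clear(f), holding(g)}
    → {clear(f), holding(g), ontable(f)}
  through step 2 (unstack(g,f)): drop {clear(f), holding(g)}, keep {ontable(f)}, require {clear(g), handempty, on(g,f)}
    → {clear(g), handempty, on(g,f), ontable(f)}
  through step 1 (putdown(b)): drop {handempty}, keep {clear(g), on(g,f), ontable(f)}, require {holding(b)}
    → {clear(g), holding(b), on(g,f), ontable(f)}

== RESULT ==
["clear(g)", "holding(b)", "on(g,f)", "ontable(f)"]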